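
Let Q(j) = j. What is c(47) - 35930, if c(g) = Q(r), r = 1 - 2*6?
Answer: -35941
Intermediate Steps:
r = -11 (r = 1 - 12 = -11)
c(g) = -11
c(47) - 35930 = -11 - 35930 = -35941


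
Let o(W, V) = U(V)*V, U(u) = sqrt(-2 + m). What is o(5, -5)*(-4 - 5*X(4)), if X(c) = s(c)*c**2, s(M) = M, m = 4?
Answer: 1620*sqrt(2) ≈ 2291.0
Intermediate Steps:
X(c) = c**3 (X(c) = c*c**2 = c**3)
U(u) = sqrt(2) (U(u) = sqrt(-2 + 4) = sqrt(2))
o(W, V) = V*sqrt(2) (o(W, V) = sqrt(2)*V = V*sqrt(2))
o(5, -5)*(-4 - 5*X(4)) = (-5*sqrt(2))*(-4 - 5*4**3) = (-5*sqrt(2))*(-4 - 5*64) = (-5*sqrt(2))*(-4 - 320) = -5*sqrt(2)*(-324) = 1620*sqrt(2)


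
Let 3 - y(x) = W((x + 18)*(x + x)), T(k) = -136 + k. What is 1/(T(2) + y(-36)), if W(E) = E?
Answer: -1/1427 ≈ -0.00070077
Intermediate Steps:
y(x) = 3 - 2*x*(18 + x) (y(x) = 3 - (x + 18)*(x + x) = 3 - (18 + x)*2*x = 3 - 2*x*(18 + x))
1/(T(2) + y(-36)) = 1/((-136 + 2) + (3 - 2*(-36)*(18 - 36))) = 1/(-134 + (3 - 2*(-36)*(-18))) = 1/(-134 + (3 - 1296)) = 1/(-134 - 1293) = 1/(-1427) = -1/1427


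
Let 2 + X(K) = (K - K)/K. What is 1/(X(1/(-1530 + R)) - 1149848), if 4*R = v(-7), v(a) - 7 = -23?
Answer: -1/1149850 ≈ -8.6968e-7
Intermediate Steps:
v(a) = -16 (v(a) = 7 - 23 = -16)
R = -4 (R = (¼)*(-16) = -4)
X(K) = -2 (X(K) = -2 + (K - K)/K = -2 + 0/K = -2 + 0 = -2)
1/(X(1/(-1530 + R)) - 1149848) = 1/(-2 - 1149848) = 1/(-1149850) = -1/1149850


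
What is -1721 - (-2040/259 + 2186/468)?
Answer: -104108653/60606 ≈ -1717.8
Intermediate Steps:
-1721 - (-2040/259 + 2186/468) = -1721 - (-2040*1/259 + 2186*(1/468)) = -1721 - (-2040/259 + 1093/234) = -1721 - 1*(-194273/60606) = -1721 + 194273/60606 = -104108653/60606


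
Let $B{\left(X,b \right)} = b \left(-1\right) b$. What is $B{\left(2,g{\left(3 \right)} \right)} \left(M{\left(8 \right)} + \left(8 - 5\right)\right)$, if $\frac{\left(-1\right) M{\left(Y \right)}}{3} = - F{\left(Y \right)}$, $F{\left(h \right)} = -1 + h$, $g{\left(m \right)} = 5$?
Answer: $-600$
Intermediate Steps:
$B{\left(X,b \right)} = - b^{2}$ ($B{\left(X,b \right)} = - b b = - b^{2}$)
$M{\left(Y \right)} = -3 + 3 Y$ ($M{\left(Y \right)} = - 3 \left(- (-1 + Y)\right) = - 3 \left(1 - Y\right) = -3 + 3 Y$)
$B{\left(2,g{\left(3 \right)} \right)} \left(M{\left(8 \right)} + \left(8 - 5\right)\right) = - 5^{2} \left(\left(-3 + 3 \cdot 8\right) + \left(8 - 5\right)\right) = \left(-1\right) 25 \left(\left(-3 + 24\right) + 3\right) = - 25 \left(21 + 3\right) = \left(-25\right) 24 = -600$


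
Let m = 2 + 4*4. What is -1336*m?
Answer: -24048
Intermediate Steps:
m = 18 (m = 2 + 16 = 18)
-1336*m = -1336*18 = -24048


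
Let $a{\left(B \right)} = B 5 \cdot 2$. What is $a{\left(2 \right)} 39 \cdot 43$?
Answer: $33540$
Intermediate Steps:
$a{\left(B \right)} = 10 B$ ($a{\left(B \right)} = 5 B 2 = 10 B$)
$a{\left(2 \right)} 39 \cdot 43 = 10 \cdot 2 \cdot 39 \cdot 43 = 20 \cdot 39 \cdot 43 = 780 \cdot 43 = 33540$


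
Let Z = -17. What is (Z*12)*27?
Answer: -5508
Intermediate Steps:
(Z*12)*27 = -17*12*27 = -204*27 = -5508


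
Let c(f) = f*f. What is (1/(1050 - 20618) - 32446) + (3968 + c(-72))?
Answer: -455816993/19568 ≈ -23294.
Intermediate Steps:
c(f) = f²
(1/(1050 - 20618) - 32446) + (3968 + c(-72)) = (1/(1050 - 20618) - 32446) + (3968 + (-72)²) = (1/(-19568) - 32446) + (3968 + 5184) = (-1/19568 - 32446) + 9152 = -634903329/19568 + 9152 = -455816993/19568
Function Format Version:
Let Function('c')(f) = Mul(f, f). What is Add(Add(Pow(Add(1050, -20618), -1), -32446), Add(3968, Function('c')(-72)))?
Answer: Rational(-455816993, 19568) ≈ -23294.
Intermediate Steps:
Function('c')(f) = Pow(f, 2)
Add(Add(Pow(Add(1050, -20618), -1), -32446), Add(3968, Function('c')(-72))) = Add(Add(Pow(Add(1050, -20618), -1), -32446), Add(3968, Pow(-72, 2))) = Add(Add(Pow(-19568, -1), -32446), Add(3968, 5184)) = Add(Add(Rational(-1, 19568), -32446), 9152) = Add(Rational(-634903329, 19568), 9152) = Rational(-455816993, 19568)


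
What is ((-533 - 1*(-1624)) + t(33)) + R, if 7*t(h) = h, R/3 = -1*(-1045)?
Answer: 29615/7 ≈ 4230.7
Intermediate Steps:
R = 3135 (R = 3*(-1*(-1045)) = 3*1045 = 3135)
t(h) = h/7
((-533 - 1*(-1624)) + t(33)) + R = ((-533 - 1*(-1624)) + (⅐)*33) + 3135 = ((-533 + 1624) + 33/7) + 3135 = (1091 + 33/7) + 3135 = 7670/7 + 3135 = 29615/7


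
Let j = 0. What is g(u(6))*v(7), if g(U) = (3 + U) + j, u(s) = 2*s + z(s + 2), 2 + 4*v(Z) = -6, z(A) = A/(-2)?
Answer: -22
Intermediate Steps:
z(A) = -A/2 (z(A) = A*(-½) = -A/2)
v(Z) = -2 (v(Z) = -½ + (¼)*(-6) = -½ - 3/2 = -2)
u(s) = -1 + 3*s/2 (u(s) = 2*s - (s + 2)/2 = 2*s - (2 + s)/2 = 2*s + (-1 - s/2) = -1 + 3*s/2)
g(U) = 3 + U (g(U) = (3 + U) + 0 = 3 + U)
g(u(6))*v(7) = (3 + (-1 + (3/2)*6))*(-2) = (3 + (-1 + 9))*(-2) = (3 + 8)*(-2) = 11*(-2) = -22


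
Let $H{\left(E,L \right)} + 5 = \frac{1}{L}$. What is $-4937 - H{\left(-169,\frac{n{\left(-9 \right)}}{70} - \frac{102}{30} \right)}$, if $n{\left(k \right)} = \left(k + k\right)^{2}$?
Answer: $- \frac{212111}{43} \approx -4932.8$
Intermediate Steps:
$n{\left(k \right)} = 4 k^{2}$ ($n{\left(k \right)} = \left(2 k\right)^{2} = 4 k^{2}$)
$H{\left(E,L \right)} = -5 + \frac{1}{L}$
$-4937 - H{\left(-169,\frac{n{\left(-9 \right)}}{70} - \frac{102}{30} \right)} = -4937 - \left(-5 + \frac{1}{\frac{4 \left(-9\right)^{2}}{70} - \frac{102}{30}}\right) = -4937 - \left(-5 + \frac{1}{4 \cdot 81 \cdot \frac{1}{70} - \frac{17}{5}}\right) = -4937 - \left(-5 + \frac{1}{324 \cdot \frac{1}{70} - \frac{17}{5}}\right) = -4937 - \left(-5 + \frac{1}{\frac{162}{35} - \frac{17}{5}}\right) = -4937 - \left(-5 + \frac{1}{\frac{43}{35}}\right) = -4937 - \left(-5 + \frac{35}{43}\right) = -4937 - - \frac{180}{43} = -4937 + \frac{180}{43} = - \frac{212111}{43}$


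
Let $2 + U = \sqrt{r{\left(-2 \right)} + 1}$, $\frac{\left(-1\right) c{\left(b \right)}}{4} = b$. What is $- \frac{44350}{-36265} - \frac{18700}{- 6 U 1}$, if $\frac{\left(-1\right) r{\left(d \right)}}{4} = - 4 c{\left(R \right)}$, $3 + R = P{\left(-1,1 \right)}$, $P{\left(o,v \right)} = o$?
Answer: $\frac{12942130}{500457} + \frac{850 \sqrt{257}}{69} \approx 223.35$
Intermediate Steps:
$R = -4$ ($R = -3 - 1 = -4$)
$c{\left(b \right)} = - 4 b$
$r{\left(d \right)} = 256$ ($r{\left(d \right)} = - 4 \left(- 4 \left(\left(-4\right) \left(-4\right)\right)\right) = - 4 \left(\left(-4\right) 16\right) = \left(-4\right) \left(-64\right) = 256$)
$U = -2 + \sqrt{257}$ ($U = -2 + \sqrt{256 + 1} = -2 + \sqrt{257} \approx 14.031$)
$- \frac{44350}{-36265} - \frac{18700}{- 6 U 1} = - \frac{44350}{-36265} - \frac{18700}{- 6 \left(-2 + \sqrt{257}\right) 1} = \left(-44350\right) \left(- \frac{1}{36265}\right) - \frac{18700}{\left(12 - 6 \sqrt{257}\right) 1} = \frac{8870}{7253} - \frac{18700}{12 - 6 \sqrt{257}}$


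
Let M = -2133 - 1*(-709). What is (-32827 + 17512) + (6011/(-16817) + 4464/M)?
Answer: -22927386517/1496713 ≈ -15319.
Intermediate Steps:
M = -1424 (M = -2133 + 709 = -1424)
(-32827 + 17512) + (6011/(-16817) + 4464/M) = (-32827 + 17512) + (6011/(-16817) + 4464/(-1424)) = -15315 + (6011*(-1/16817) + 4464*(-1/1424)) = -15315 + (-6011/16817 - 279/89) = -15315 - 5226922/1496713 = -22927386517/1496713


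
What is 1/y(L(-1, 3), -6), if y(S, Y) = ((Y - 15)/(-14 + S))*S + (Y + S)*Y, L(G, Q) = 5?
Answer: 3/53 ≈ 0.056604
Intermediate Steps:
y(S, Y) = Y*(S + Y) + S*(-15 + Y)/(-14 + S) (y(S, Y) = ((-15 + Y)/(-14 + S))*S + (S + Y)*Y = ((-15 + Y)/(-14 + S))*S + Y*(S + Y) = S*(-15 + Y)/(-14 + S) + Y*(S + Y) = Y*(S + Y) + S*(-15 + Y)/(-14 + S))
1/y(L(-1, 3), -6) = 1/((-15*5 - 14*(-6)² + 5*(-6)² - 6*5² - 13*5*(-6))/(-14 + 5)) = 1/((-75 - 14*36 + 5*36 - 6*25 + 390)/(-9)) = 1/(-(-75 - 504 + 180 - 150 + 390)/9) = 1/(-⅑*(-159)) = 1/(53/3) = 3/53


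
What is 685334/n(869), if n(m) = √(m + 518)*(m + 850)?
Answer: 685334*√1387/2384253 ≈ 10.705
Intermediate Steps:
n(m) = √(518 + m)*(850 + m)
685334/n(869) = 685334/((√(518 + 869)*(850 + 869))) = 685334/((√1387*1719)) = 685334/((1719*√1387)) = 685334*(√1387/2384253) = 685334*√1387/2384253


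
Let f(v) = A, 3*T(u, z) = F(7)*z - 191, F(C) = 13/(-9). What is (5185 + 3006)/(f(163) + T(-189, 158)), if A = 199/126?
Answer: -3096198/52225 ≈ -59.286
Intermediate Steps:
F(C) = -13/9 (F(C) = 13*(-1/9) = -13/9)
T(u, z) = -191/3 - 13*z/27 (T(u, z) = (-13*z/9 - 191)/3 = (-191 - 13*z/9)/3 = -191/3 - 13*z/27)
A = 199/126 (A = 199*(1/126) = 199/126 ≈ 1.5794)
f(v) = 199/126
(5185 + 3006)/(f(163) + T(-189, 158)) = (5185 + 3006)/(199/126 + (-191/3 - 13/27*158)) = 8191/(199/126 + (-191/3 - 2054/27)) = 8191/(199/126 - 3773/27) = 8191/(-52225/378) = 8191*(-378/52225) = -3096198/52225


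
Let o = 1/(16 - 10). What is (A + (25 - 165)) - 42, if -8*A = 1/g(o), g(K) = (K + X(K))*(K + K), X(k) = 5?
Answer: -22577/124 ≈ -182.07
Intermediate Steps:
o = ⅙ (o = 1/6 = ⅙ ≈ 0.16667)
g(K) = 2*K*(5 + K) (g(K) = (K + 5)*(K + K) = (5 + K)*(2*K) = 2*K*(5 + K))
A = -9/124 (A = -3/(5 + ⅙)/8 = -1/(8*(2*(⅙)*(31/6))) = -1/(8*31/18) = -⅛*18/31 = -9/124 ≈ -0.072581)
(A + (25 - 165)) - 42 = (-9/124 + (25 - 165)) - 42 = (-9/124 - 140) - 42 = -17369/124 - 42 = -22577/124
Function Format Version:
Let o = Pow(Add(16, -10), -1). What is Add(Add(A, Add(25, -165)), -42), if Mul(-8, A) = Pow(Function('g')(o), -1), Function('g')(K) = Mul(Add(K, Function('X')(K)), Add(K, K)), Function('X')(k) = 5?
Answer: Rational(-22577, 124) ≈ -182.07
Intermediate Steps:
o = Rational(1, 6) (o = Pow(6, -1) = Rational(1, 6) ≈ 0.16667)
Function('g')(K) = Mul(2, K, Add(5, K)) (Function('g')(K) = Mul(Add(K, 5), Add(K, K)) = Mul(Add(5, K), Mul(2, K)) = Mul(2, K, Add(5, K)))
A = Rational(-9, 124) (A = Mul(Rational(-1, 8), Pow(Mul(2, Rational(1, 6), Add(5, Rational(1, 6))), -1)) = Mul(Rational(-1, 8), Pow(Mul(2, Rational(1, 6), Rational(31, 6)), -1)) = Mul(Rational(-1, 8), Pow(Rational(31, 18), -1)) = Mul(Rational(-1, 8), Rational(18, 31)) = Rational(-9, 124) ≈ -0.072581)
Add(Add(A, Add(25, -165)), -42) = Add(Add(Rational(-9, 124), Add(25, -165)), -42) = Add(Add(Rational(-9, 124), -140), -42) = Add(Rational(-17369, 124), -42) = Rational(-22577, 124)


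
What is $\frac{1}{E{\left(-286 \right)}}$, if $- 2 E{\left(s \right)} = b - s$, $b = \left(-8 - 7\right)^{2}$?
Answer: $- \frac{2}{511} \approx -0.0039139$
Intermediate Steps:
$b = 225$ ($b = \left(-15\right)^{2} = 225$)
$E{\left(s \right)} = - \frac{225}{2} + \frac{s}{2}$ ($E{\left(s \right)} = - \frac{225 - s}{2} = - \frac{225}{2} + \frac{s}{2}$)
$\frac{1}{E{\left(-286 \right)}} = \frac{1}{- \frac{225}{2} + \frac{1}{2} \left(-286\right)} = \frac{1}{- \frac{225}{2} - 143} = \frac{1}{- \frac{511}{2}} = - \frac{2}{511}$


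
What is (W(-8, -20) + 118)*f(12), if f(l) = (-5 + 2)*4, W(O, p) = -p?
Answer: -1656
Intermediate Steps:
f(l) = -12 (f(l) = -3*4 = -12)
(W(-8, -20) + 118)*f(12) = (-1*(-20) + 118)*(-12) = (20 + 118)*(-12) = 138*(-12) = -1656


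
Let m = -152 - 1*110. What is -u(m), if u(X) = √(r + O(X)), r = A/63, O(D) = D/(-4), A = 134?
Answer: -√119294/42 ≈ -8.2236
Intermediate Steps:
O(D) = -D/4 (O(D) = D*(-¼) = -D/4)
r = 134/63 ≈ 2.1270
m = -262 (m = -152 - 110 = -262)
u(X) = √(134/63 - X/4)
-u(m) = -√(3752 - 441*(-262))/42 = -√(3752 + 115542)/42 = -√119294/42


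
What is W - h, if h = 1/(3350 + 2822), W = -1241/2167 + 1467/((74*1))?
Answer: 9526880151/494864788 ≈ 19.251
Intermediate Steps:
W = 3087155/160358 (W = -1241*1/2167 + 1467/74 = -1241/2167 + 1467*(1/74) = -1241/2167 + 1467/74 = 3087155/160358 ≈ 19.252)
h = 1/6172 ≈ 0.00016202
W - h = 3087155/160358 - 1*1/6172 = 3087155/160358 - 1/6172 = 9526880151/494864788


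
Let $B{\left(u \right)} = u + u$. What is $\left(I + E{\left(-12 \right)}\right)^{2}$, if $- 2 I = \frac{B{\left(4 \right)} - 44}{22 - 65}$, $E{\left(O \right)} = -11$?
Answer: $\frac{241081}{1849} \approx 130.38$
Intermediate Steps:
$B{\left(u \right)} = 2 u$
$I = - \frac{18}{43}$ ($I = - \frac{\left(2 \cdot 4 - 44\right) \frac{1}{22 - 65}}{2} = - \frac{\left(8 - 44\right) \frac{1}{-43}}{2} = - \frac{\left(-36\right) \left(- \frac{1}{43}\right)}{2} = \left(- \frac{1}{2}\right) \frac{36}{43} = - \frac{18}{43} \approx -0.4186$)
$\left(I + E{\left(-12 \right)}\right)^{2} = \left(- \frac{18}{43} - 11\right)^{2} = \left(- \frac{491}{43}\right)^{2} = \frac{241081}{1849}$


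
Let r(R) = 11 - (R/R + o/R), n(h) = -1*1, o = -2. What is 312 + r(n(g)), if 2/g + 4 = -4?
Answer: 320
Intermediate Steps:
g = -¼ (g = 2/(-4 - 4) = 2/(-8) = 2*(-⅛) = -¼ ≈ -0.25000)
n(h) = -1
r(R) = 10 + 2/R (r(R) = 11 - (R/R - 2/R) = 11 - (1 - 2/R) = 11 + (-1 + 2/R) = 10 + 2/R)
312 + r(n(g)) = 312 + (10 + 2/(-1)) = 312 + (10 + 2*(-1)) = 312 + (10 - 2) = 312 + 8 = 320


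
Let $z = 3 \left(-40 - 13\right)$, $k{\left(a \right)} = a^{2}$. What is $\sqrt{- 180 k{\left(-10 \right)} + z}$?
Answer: $i \sqrt{18159} \approx 134.76 i$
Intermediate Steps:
$z = -159$ ($z = 3 \left(-53\right) = -159$)
$\sqrt{- 180 k{\left(-10 \right)} + z} = \sqrt{- 180 \left(-10\right)^{2} - 159} = \sqrt{\left(-180\right) 100 - 159} = \sqrt{-18000 - 159} = \sqrt{-18159} = i \sqrt{18159}$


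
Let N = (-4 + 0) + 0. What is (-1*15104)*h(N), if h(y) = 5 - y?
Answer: -135936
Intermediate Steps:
N = -4 (N = -4 + 0 = -4)
(-1*15104)*h(N) = (-1*15104)*(5 - 1*(-4)) = -15104*(5 + 4) = -15104*9 = -135936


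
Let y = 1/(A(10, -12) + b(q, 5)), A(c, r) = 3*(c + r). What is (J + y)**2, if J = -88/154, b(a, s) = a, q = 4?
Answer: 225/196 ≈ 1.1480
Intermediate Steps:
A(c, r) = 3*c + 3*r
J = -4/7 (J = -88*1/154 = -4/7 ≈ -0.57143)
y = -1/2 (y = 1/((3*10 + 3*(-12)) + 4) = 1/((30 - 36) + 4) = 1/(-6 + 4) = 1/(-2) = -1/2 ≈ -0.50000)
(J + y)**2 = (-4/7 - 1/2)**2 = (-15/14)**2 = 225/196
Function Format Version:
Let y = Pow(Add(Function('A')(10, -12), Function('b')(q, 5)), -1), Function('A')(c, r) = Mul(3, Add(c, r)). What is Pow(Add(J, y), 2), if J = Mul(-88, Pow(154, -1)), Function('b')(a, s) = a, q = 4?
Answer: Rational(225, 196) ≈ 1.1480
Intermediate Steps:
Function('A')(c, r) = Add(Mul(3, c), Mul(3, r))
J = Rational(-4, 7) (J = Mul(-88, Rational(1, 154)) = Rational(-4, 7) ≈ -0.57143)
y = Rational(-1, 2) (y = Pow(Add(Add(Mul(3, 10), Mul(3, -12)), 4), -1) = Pow(Add(Add(30, -36), 4), -1) = Pow(Add(-6, 4), -1) = Pow(-2, -1) = Rational(-1, 2) ≈ -0.50000)
Pow(Add(J, y), 2) = Pow(Add(Rational(-4, 7), Rational(-1, 2)), 2) = Pow(Rational(-15, 14), 2) = Rational(225, 196)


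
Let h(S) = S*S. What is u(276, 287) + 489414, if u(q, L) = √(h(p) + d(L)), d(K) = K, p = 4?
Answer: 489414 + √303 ≈ 4.8943e+5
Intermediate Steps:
h(S) = S²
u(q, L) = √(16 + L) (u(q, L) = √(4² + L) = √(16 + L))
u(276, 287) + 489414 = √(16 + 287) + 489414 = √303 + 489414 = 489414 + √303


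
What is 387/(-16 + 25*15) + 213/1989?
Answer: 282070/238017 ≈ 1.1851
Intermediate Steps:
387/(-16 + 25*15) + 213/1989 = 387/(-16 + 375) + 213*(1/1989) = 387/359 + 71/663 = 282070/238017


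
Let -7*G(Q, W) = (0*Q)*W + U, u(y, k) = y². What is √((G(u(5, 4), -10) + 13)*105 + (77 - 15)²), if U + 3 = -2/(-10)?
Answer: √5251 ≈ 72.464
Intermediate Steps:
U = -14/5 (U = -3 - 2/(-10) = -3 - 2*(-⅒) = -3 + ⅕ = -14/5 ≈ -2.8000)
G(Q, W) = ⅖ (G(Q, W) = -((0*Q)*W - 14/5)/7 = -(0*W - 14/5)/7 = -(0 - 14/5)/7 = -⅐*(-14/5) = ⅖)
√((G(u(5, 4), -10) + 13)*105 + (77 - 15)²) = √((⅖ + 13)*105 + (77 - 15)²) = √((67/5)*105 + 62²) = √(1407 + 3844) = √5251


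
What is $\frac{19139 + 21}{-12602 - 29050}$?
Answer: $- \frac{4790}{10413} \approx -0.46$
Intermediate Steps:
$\frac{19139 + 21}{-12602 - 29050} = \frac{19160}{-41652} = 19160 \left(- \frac{1}{41652}\right) = - \frac{4790}{10413}$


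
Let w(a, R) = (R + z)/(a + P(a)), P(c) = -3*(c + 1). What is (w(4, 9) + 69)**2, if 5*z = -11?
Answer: 14145121/3025 ≈ 4676.1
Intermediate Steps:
z = -11/5 (z = (1/5)*(-11) = -11/5 ≈ -2.2000)
P(c) = -3 - 3*c (P(c) = -3*(1 + c) = -3 - 3*c)
w(a, R) = (-11/5 + R)/(-3 - 2*a) (w(a, R) = (R - 11/5)/(a + (-3 - 3*a)) = (-11/5 + R)/(-3 - 2*a))
(w(4, 9) + 69)**2 = ((11 - 5*9)/(5*(3 + 2*4)) + 69)**2 = ((11 - 45)/(5*(3 + 8)) + 69)**2 = ((1/5)*(-34)/11 + 69)**2 = ((1/5)*(1/11)*(-34) + 69)**2 = (-34/55 + 69)**2 = (3761/55)**2 = 14145121/3025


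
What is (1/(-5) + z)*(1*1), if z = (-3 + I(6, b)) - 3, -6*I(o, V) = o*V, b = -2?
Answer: -21/5 ≈ -4.2000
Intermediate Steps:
I(o, V) = -V*o/6 (I(o, V) = -o*V/6 = -V*o/6)
z = -4 (z = (-3 - ⅙*(-2)*6) - 3 = (-3 + 2) - 3 = -1 - 3 = -4)
(1/(-5) + z)*(1*1) = (1/(-5) - 4)*(1*1) = (-⅕ - 4)*1 = -21/5*1 = -21/5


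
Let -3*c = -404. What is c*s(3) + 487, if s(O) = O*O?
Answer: 1699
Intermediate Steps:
c = 404/3 (c = -⅓*(-404) = 404/3 ≈ 134.67)
s(O) = O²
c*s(3) + 487 = (404/3)*3² + 487 = (404/3)*9 + 487 = 1212 + 487 = 1699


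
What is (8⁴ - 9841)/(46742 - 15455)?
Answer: -1915/10429 ≈ -0.18362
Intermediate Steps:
(8⁴ - 9841)/(46742 - 15455) = (4096 - 9841)/31287 = -5745*1/31287 = -1915/10429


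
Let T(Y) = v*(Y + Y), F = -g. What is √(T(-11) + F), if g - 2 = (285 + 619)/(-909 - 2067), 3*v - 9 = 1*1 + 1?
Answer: I*√316603/62 ≈ 9.0754*I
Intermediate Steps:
v = 11/3 (v = 3 + (1*1 + 1)/3 = 3 + (1 + 1)/3 = 3 + (⅓)*2 = 3 + ⅔ = 11/3 ≈ 3.6667)
g = 631/372 (g = 2 + (285 + 619)/(-909 - 2067) = 2 + 904/(-2976) = 2 + 904*(-1/2976) = 2 - 113/372 = 631/372 ≈ 1.6962)
F = -631/372 (F = -1*631/372 = -631/372 ≈ -1.6962)
T(Y) = 22*Y/3 (T(Y) = 11*(Y + Y)/3 = 11*(2*Y)/3 = 22*Y/3)
√(T(-11) + F) = √((22/3)*(-11) - 631/372) = √(-242/3 - 631/372) = √(-10213/124) = I*√316603/62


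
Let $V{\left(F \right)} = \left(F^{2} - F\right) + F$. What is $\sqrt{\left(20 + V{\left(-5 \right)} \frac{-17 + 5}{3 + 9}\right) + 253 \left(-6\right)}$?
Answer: $i \sqrt{1523} \approx 39.026 i$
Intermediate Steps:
$V{\left(F \right)} = F^{2}$
$\sqrt{\left(20 + V{\left(-5 \right)} \frac{-17 + 5}{3 + 9}\right) + 253 \left(-6\right)} = \sqrt{\left(20 + \left(-5\right)^{2} \frac{-17 + 5}{3 + 9}\right) + 253 \left(-6\right)} = \sqrt{\left(20 + 25 \left(- \frac{12}{12}\right)\right) - 1518} = \sqrt{\left(20 + 25 \left(\left(-12\right) \frac{1}{12}\right)\right) - 1518} = \sqrt{\left(20 + 25 \left(-1\right)\right) - 1518} = \sqrt{\left(20 - 25\right) - 1518} = \sqrt{-5 - 1518} = \sqrt{-1523} = i \sqrt{1523}$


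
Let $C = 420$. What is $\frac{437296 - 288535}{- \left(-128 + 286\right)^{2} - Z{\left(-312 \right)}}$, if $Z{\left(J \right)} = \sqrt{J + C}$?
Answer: $- \frac{928417401}{155800297} + \frac{446283 \sqrt{3}}{311600594} \approx -5.9565$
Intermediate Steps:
$Z{\left(J \right)} = \sqrt{420 + J}$ ($Z{\left(J \right)} = \sqrt{J + 420} = \sqrt{420 + J}$)
$\frac{437296 - 288535}{- \left(-128 + 286\right)^{2} - Z{\left(-312 \right)}} = \frac{437296 - 288535}{- \left(-128 + 286\right)^{2} - \sqrt{420 - 312}} = \frac{148761}{- 158^{2} - \sqrt{108}} = \frac{148761}{\left(-1\right) 24964 - 6 \sqrt{3}} = \frac{148761}{-24964 - 6 \sqrt{3}}$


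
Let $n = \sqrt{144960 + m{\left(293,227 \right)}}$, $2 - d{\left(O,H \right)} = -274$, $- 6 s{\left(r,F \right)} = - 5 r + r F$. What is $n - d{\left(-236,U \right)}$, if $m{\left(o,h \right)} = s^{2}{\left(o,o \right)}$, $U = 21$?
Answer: $-276 + 8 \sqrt{3092829} \approx 13793.0$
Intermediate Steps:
$s{\left(r,F \right)} = \frac{5 r}{6} - \frac{F r}{6}$ ($s{\left(r,F \right)} = - \frac{- 5 r + r F}{6} = - \frac{- 5 r + F r}{6} = \frac{5 r}{6} - \frac{F r}{6}$)
$m{\left(o,h \right)} = \frac{o^{2} \left(5 - o\right)^{2}}{36}$ ($m{\left(o,h \right)} = \left(\frac{o \left(5 - o\right)}{6}\right)^{2} = \frac{o^{2} \left(5 - o\right)^{2}}{36}$)
$d{\left(O,H \right)} = 276$ ($d{\left(O,H \right)} = 2 - -274 = 2 + 274 = 276$)
$n = 8 \sqrt{3092829}$ ($n = \sqrt{144960 + \frac{293^{2} \left(-5 + 293\right)^{2}}{36}} = \sqrt{144960 + \frac{1}{36} \cdot 85849 \cdot 288^{2}} = \sqrt{144960 + \frac{1}{36} \cdot 85849 \cdot 82944} = \sqrt{144960 + 197796096} = \sqrt{197941056} = 8 \sqrt{3092829} \approx 14069.0$)
$n - d{\left(-236,U \right)} = 8 \sqrt{3092829} - 276 = -276 + 8 \sqrt{3092829}$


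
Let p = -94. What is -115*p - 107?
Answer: 10703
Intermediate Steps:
-115*p - 107 = -115*(-94) - 107 = 10810 - 107 = 10703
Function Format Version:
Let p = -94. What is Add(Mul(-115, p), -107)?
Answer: 10703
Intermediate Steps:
Add(Mul(-115, p), -107) = Add(Mul(-115, -94), -107) = Add(10810, -107) = 10703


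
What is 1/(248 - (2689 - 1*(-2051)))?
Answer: -1/4492 ≈ -0.00022262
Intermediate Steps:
1/(248 - (2689 - 1*(-2051))) = 1/(248 - (2689 + 2051)) = 1/(248 - 1*4740) = 1/(248 - 4740) = 1/(-4492) = -1/4492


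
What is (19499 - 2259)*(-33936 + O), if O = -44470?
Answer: -1351719440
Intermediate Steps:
(19499 - 2259)*(-33936 + O) = (19499 - 2259)*(-33936 - 44470) = 17240*(-78406) = -1351719440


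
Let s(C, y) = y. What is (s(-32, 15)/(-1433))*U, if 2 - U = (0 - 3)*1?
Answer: -75/1433 ≈ -0.052338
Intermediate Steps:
U = 5 (U = 2 - (0 - 3) = 2 - (-3) = 2 - 1*(-3) = 2 + 3 = 5)
(s(-32, 15)/(-1433))*U = (15/(-1433))*5 = (15*(-1/1433))*5 = -15/1433*5 = -75/1433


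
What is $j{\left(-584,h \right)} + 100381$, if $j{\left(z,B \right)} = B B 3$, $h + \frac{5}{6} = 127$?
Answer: $\frac{1777621}{12} \approx 1.4814 \cdot 10^{5}$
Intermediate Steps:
$h = \frac{757}{6}$ ($h = - \frac{5}{6} + 127 = \frac{757}{6} \approx 126.17$)
$j{\left(z,B \right)} = 3 B^{2}$ ($j{\left(z,B \right)} = B^{2} \cdot 3 = 3 B^{2}$)
$j{\left(-584,h \right)} + 100381 = 3 \left(\frac{757}{6}\right)^{2} + 100381 = 3 \cdot \frac{573049}{36} + 100381 = \frac{573049}{12} + 100381 = \frac{1777621}{12}$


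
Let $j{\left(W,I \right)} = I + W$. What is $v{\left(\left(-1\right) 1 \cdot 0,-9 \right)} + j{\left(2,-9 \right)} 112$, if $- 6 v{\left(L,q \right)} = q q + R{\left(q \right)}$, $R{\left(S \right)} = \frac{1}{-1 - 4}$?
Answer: $- \frac{11962}{15} \approx -797.47$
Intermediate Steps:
$R{\left(S \right)} = - \frac{1}{5}$ ($R{\left(S \right)} = \frac{1}{-5} = - \frac{1}{5}$)
$v{\left(L,q \right)} = \frac{1}{30} - \frac{q^{2}}{6}$ ($v{\left(L,q \right)} = - \frac{q q - \frac{1}{5}}{6} = - \frac{q^{2} - \frac{1}{5}}{6} = - \frac{- \frac{1}{5} + q^{2}}{6} = \frac{1}{30} - \frac{q^{2}}{6}$)
$v{\left(\left(-1\right) 1 \cdot 0,-9 \right)} + j{\left(2,-9 \right)} 112 = \left(\frac{1}{30} - \frac{\left(-9\right)^{2}}{6}\right) + \left(-9 + 2\right) 112 = \left(\frac{1}{30} - \frac{27}{2}\right) - 784 = - \frac{202}{15} - 784 = - \frac{11962}{15}$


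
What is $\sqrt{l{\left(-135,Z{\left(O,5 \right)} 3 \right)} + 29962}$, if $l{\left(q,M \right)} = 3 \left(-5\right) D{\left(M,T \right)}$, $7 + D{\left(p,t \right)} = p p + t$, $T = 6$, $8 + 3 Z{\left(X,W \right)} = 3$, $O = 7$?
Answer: $19 \sqrt{82} \approx 172.05$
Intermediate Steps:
$Z{\left(X,W \right)} = - \frac{5}{3}$ ($Z{\left(X,W \right)} = - \frac{8}{3} + \frac{1}{3} \cdot 3 = - \frac{8}{3} + 1 = - \frac{5}{3}$)
$D{\left(p,t \right)} = -7 + t + p^{2}$ ($D{\left(p,t \right)} = -7 + \left(p p + t\right) = -7 + \left(p^{2} + t\right) = -7 + \left(t + p^{2}\right) = -7 + t + p^{2}$)
$l{\left(q,M \right)} = 15 - 15 M^{2}$ ($l{\left(q,M \right)} = 3 \left(-5\right) \left(-7 + 6 + M^{2}\right) = - 15 \left(-1 + M^{2}\right) = 15 - 15 M^{2}$)
$\sqrt{l{\left(-135,Z{\left(O,5 \right)} 3 \right)} + 29962} = \sqrt{\left(15 - 15 \left(\left(- \frac{5}{3}\right) 3\right)^{2}\right) + 29962} = \sqrt{\left(15 - 15 \left(-5\right)^{2}\right) + 29962} = \sqrt{\left(15 - 375\right) + 29962} = \sqrt{-360 + 29962} = \sqrt{29602} = 19 \sqrt{82}$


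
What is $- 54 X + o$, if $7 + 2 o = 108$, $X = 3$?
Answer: $- \frac{223}{2} \approx -111.5$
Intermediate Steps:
$o = \frac{101}{2}$ ($o = - \frac{7}{2} + \frac{1}{2} \cdot 108 = - \frac{7}{2} + 54 = \frac{101}{2} \approx 50.5$)
$- 54 X + o = \left(-54\right) 3 + \frac{101}{2} = -162 + \frac{101}{2} = - \frac{223}{2}$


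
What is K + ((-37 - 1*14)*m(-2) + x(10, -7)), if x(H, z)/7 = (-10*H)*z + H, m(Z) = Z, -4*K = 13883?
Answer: 6405/4 ≈ 1601.3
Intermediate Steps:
K = -13883/4 (K = -¼*13883 = -13883/4 ≈ -3470.8)
x(H, z) = 7*H - 70*H*z (x(H, z) = 7*((-10*H)*z + H) = 7*(-10*H*z + H) = 7*(H - 10*H*z) = 7*H - 70*H*z)
K + ((-37 - 1*14)*m(-2) + x(10, -7)) = -13883/4 + ((-37 - 1*14)*(-2) + 7*10*(1 - 10*(-7))) = -13883/4 + ((-37 - 14)*(-2) + 7*10*(1 + 70)) = -13883/4 + (-51*(-2) + 7*10*71) = -13883/4 + (102 + 4970) = -13883/4 + 5072 = 6405/4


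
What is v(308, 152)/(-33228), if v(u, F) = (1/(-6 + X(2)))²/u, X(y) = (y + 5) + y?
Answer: -1/92108016 ≈ -1.0857e-8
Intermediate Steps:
X(y) = 5 + 2*y (X(y) = (5 + y) + y = 5 + 2*y)
v(u, F) = 1/(9*u) (v(u, F) = (1/(-6 + (5 + 2*2)))²/u = (1/(-6 + (5 + 4)))²/u = (1/(-6 + 9))²/u = (1/3)²/u = (⅓)²/u = 1/(9*u))
v(308, 152)/(-33228) = ((⅑)/308)/(-33228) = ((⅑)*(1/308))*(-1/33228) = (1/2772)*(-1/33228) = -1/92108016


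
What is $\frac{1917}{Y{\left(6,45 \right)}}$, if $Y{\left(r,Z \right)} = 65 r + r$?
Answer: $\frac{213}{44} \approx 4.8409$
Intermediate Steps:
$Y{\left(r,Z \right)} = 66 r$
$\frac{1917}{Y{\left(6,45 \right)}} = \frac{1917}{66 \cdot 6} = \frac{1917}{396} = 1917 \cdot \frac{1}{396} = \frac{213}{44}$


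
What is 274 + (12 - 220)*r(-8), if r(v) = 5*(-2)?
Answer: 2354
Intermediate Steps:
r(v) = -10
274 + (12 - 220)*r(-8) = 274 + (12 - 220)*(-10) = 274 - 208*(-10) = 274 + 2080 = 2354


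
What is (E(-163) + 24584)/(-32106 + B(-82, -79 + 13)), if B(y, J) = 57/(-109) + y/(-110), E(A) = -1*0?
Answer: -18422635/24059267 ≈ -0.76572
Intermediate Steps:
E(A) = 0
B(y, J) = -57/109 - y/110 (B(y, J) = 57*(-1/109) + y*(-1/110) = -57/109 - y/110)
(E(-163) + 24584)/(-32106 + B(-82, -79 + 13)) = (0 + 24584)/(-32106 + (-57/109 - 1/110*(-82))) = 24584/(-32106 + (-57/109 + 41/55)) = 24584/(-32106 + 1334/5995) = 24584/(-192474136/5995) = 24584*(-5995/192474136) = -18422635/24059267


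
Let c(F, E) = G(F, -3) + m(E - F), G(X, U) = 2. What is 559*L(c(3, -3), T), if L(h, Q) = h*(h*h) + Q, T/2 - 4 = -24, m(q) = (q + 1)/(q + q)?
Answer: -25004629/1728 ≈ -14470.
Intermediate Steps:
m(q) = (1 + q)/(2*q) (m(q) = (1 + q)/((2*q)) = (1 + q)*(1/(2*q)) = (1 + q)/(2*q))
c(F, E) = 2 + (1 + E - F)/(2*(E - F)) (c(F, E) = 2 + (1 + (E - F))/(2*(E - F)) = 2 + (1 + E - F)/(2*(E - F)))
T = -40 (T = 8 + 2*(-24) = 8 - 48 = -40)
L(h, Q) = Q + h³ (L(h, Q) = h*h² + Q = h³ + Q = Q + h³)
559*L(c(3, -3), T) = 559*(-40 + ((1 - 5*3 + 5*(-3))/(2*(-3 - 1*3)))³) = 559*(-40 + ((1 - 15 - 15)/(2*(-3 - 3)))³) = 559*(-40 + ((½)*(-29)/(-6))³) = 559*(-40 + ((½)*(-⅙)*(-29))³) = 559*(-40 + (29/12)³) = 559*(-40 + 24389/1728) = 559*(-44731/1728) = -25004629/1728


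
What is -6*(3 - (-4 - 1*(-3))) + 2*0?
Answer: -24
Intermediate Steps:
-6*(3 - (-4 - 1*(-3))) + 2*0 = -6*(3 - (-4 + 3)) + 0 = -6*(3 - 1*(-1)) + 0 = -6*(3 + 1) + 0 = -6*4 + 0 = -24 + 0 = -24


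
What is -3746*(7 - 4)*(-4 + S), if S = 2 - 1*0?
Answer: 22476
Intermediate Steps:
S = 2 (S = 2 + 0 = 2)
-3746*(7 - 4)*(-4 + S) = -3746*(7 - 4)*(-4 + 2) = -11238*(-2) = -3746*(-6) = 22476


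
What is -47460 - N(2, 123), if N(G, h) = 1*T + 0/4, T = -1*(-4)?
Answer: -47464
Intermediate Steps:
T = 4
N(G, h) = 4 (N(G, h) = 1*4 + 0/4 = 4 + 0*(¼) = 4 + 0 = 4)
-47460 - N(2, 123) = -47460 - 1*4 = -47460 - 4 = -47464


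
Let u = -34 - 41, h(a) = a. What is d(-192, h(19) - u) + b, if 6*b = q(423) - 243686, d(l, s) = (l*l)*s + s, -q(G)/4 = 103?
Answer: 3424627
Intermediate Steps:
q(G) = -412 (q(G) = -4*103 = -412)
u = -75
d(l, s) = s + s*l² (d(l, s) = l²*s + s = s*l² + s = s + s*l²)
b = -40683 (b = (-412 - 243686)/6 = (⅙)*(-244098) = -40683)
d(-192, h(19) - u) + b = (19 - 1*(-75))*(1 + (-192)²) - 40683 = (19 + 75)*(1 + 36864) - 40683 = 94*36865 - 40683 = 3465310 - 40683 = 3424627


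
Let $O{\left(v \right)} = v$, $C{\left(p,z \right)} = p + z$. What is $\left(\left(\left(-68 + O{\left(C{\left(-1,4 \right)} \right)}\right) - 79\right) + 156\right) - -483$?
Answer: $495$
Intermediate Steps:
$\left(\left(\left(-68 + O{\left(C{\left(-1,4 \right)} \right)}\right) - 79\right) + 156\right) - -483 = \left(\left(\left(-68 + \left(-1 + 4\right)\right) - 79\right) + 156\right) - -483 = \left(\left(\left(-68 + 3\right) - 79\right) + 156\right) + 483 = \left(\left(-65 - 79\right) + 156\right) + 483 = \left(-144 + 156\right) + 483 = 12 + 483 = 495$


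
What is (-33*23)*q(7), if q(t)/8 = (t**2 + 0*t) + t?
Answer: -340032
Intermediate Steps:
q(t) = 8*t + 8*t**2 (q(t) = 8*((t**2 + 0*t) + t) = 8*((t**2 + 0) + t) = 8*(t**2 + t) = 8*(t + t**2) = 8*t + 8*t**2)
(-33*23)*q(7) = (-33*23)*(8*7*(1 + 7)) = -6072*7*8 = -759*448 = -340032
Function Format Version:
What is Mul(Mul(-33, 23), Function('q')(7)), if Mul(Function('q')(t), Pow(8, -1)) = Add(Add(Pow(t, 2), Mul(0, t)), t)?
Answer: -340032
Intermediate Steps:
Function('q')(t) = Add(Mul(8, t), Mul(8, Pow(t, 2))) (Function('q')(t) = Mul(8, Add(Add(Pow(t, 2), Mul(0, t)), t)) = Mul(8, Add(Add(Pow(t, 2), 0), t)) = Mul(8, Add(Pow(t, 2), t)) = Mul(8, Add(t, Pow(t, 2))) = Add(Mul(8, t), Mul(8, Pow(t, 2))))
Mul(Mul(-33, 23), Function('q')(7)) = Mul(Mul(-33, 23), Mul(8, 7, Add(1, 7))) = Mul(-759, Mul(8, 7, 8)) = Mul(-759, 448) = -340032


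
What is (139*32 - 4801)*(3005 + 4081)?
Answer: -2501358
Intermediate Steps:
(139*32 - 4801)*(3005 + 4081) = (4448 - 4801)*7086 = -353*7086 = -2501358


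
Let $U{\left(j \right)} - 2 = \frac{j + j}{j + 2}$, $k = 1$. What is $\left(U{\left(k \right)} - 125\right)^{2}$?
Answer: $\frac{134689}{9} \approx 14965.0$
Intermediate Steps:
$U{\left(j \right)} = 2 + \frac{2 j}{2 + j}$ ($U{\left(j \right)} = 2 + \frac{j + j}{j + 2} = 2 + \frac{2 j}{2 + j}$)
$\left(U{\left(k \right)} - 125\right)^{2} = \left(\frac{4 \left(1 + 1\right)}{2 + 1} - 125\right)^{2} = \left(4 \cdot \frac{1}{3} \cdot 2 - 125\right)^{2} = \left(\frac{8}{3} - 125\right)^{2} = \left(- \frac{367}{3}\right)^{2} = \frac{134689}{9}$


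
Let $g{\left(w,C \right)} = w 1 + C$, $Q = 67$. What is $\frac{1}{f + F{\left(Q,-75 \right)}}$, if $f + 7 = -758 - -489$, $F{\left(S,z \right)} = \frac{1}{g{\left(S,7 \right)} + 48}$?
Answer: $- \frac{122}{33671} \approx -0.0036233$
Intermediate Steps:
$g{\left(w,C \right)} = C + w$ ($g{\left(w,C \right)} = w + C = C + w$)
$F{\left(S,z \right)} = \frac{1}{55 + S}$ ($F{\left(S,z \right)} = \frac{1}{\left(7 + S\right) + 48} = \frac{1}{55 + S}$)
$f = -276$ ($f = -7 - 269 = -276$)
$\frac{1}{f + F{\left(Q,-75 \right)}} = \frac{1}{-276 + \frac{1}{55 + 67}} = \frac{1}{-276 + \frac{1}{122}} = \frac{1}{- \frac{33671}{122}} = - \frac{122}{33671}$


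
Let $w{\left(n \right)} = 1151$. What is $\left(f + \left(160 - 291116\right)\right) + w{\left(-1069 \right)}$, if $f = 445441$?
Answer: $155636$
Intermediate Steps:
$\left(f + \left(160 - 291116\right)\right) + w{\left(-1069 \right)} = \left(445441 + \left(160 - 291116\right)\right) + 1151 = \left(445441 - 290956\right) + 1151 = 154485 + 1151 = 155636$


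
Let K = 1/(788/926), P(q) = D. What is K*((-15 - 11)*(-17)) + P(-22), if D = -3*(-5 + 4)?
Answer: 102914/197 ≈ 522.41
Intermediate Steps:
D = 3 (D = -3*(-1) = 3)
P(q) = 3
K = 463/394 (K = 1/(788*(1/926)) = 1/(394/463) = 463/394 ≈ 1.1751)
K*((-15 - 11)*(-17)) + P(-22) = 463*((-15 - 11)*(-17))/394 + 3 = 463*(-26*(-17))/394 + 3 = (463/394)*442 + 3 = 102323/197 + 3 = 102914/197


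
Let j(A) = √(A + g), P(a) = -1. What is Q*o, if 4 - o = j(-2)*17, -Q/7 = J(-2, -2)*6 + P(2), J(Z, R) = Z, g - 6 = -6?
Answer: 364 - 1547*I*√2 ≈ 364.0 - 2187.8*I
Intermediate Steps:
g = 0 (g = 6 - 6 = 0)
j(A) = √A (j(A) = √(A + 0) = √A)
Q = 91 (Q = -7*(-2*6 - 1) = -7*(-12 - 1) = -7*(-13) = 91)
o = 4 - 17*I*√2 (o = 4 - √(-2)*17 = 4 - I*√2*17 = 4 - 17*I*√2 ≈ 4.0 - 24.042*I)
Q*o = 91*(4 - 17*I*√2) = 364 - 1547*I*√2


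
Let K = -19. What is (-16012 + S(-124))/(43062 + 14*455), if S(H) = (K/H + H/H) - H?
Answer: -1969969/6129568 ≈ -0.32139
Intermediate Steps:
S(H) = 1 - H - 19/H (S(H) = (-19/H + H/H) - H = (-19/H + 1) - H = (1 - 19/H) - H = 1 - H - 19/H)
(-16012 + S(-124))/(43062 + 14*455) = (-16012 + (1 - 1*(-124) - 19/(-124)))/(43062 + 14*455) = (-16012 + (1 + 124 - 19*(-1/124)))/(43062 + 6370) = (-16012 + (1 + 124 + 19/124))/49432 = (-16012 + 15519/124)*(1/49432) = -1969969/124*1/49432 = -1969969/6129568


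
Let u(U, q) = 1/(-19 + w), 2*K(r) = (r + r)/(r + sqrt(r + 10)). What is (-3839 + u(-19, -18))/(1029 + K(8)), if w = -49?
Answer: -6186695047/1660507708 - 783159*sqrt(2)/415126927 ≈ -3.7285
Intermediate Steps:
K(r) = r/(r + sqrt(10 + r)) (K(r) = ((r + r)/(r + sqrt(r + 10)))/2 = ((2*r)/(r + sqrt(10 + r)))/2 = (2*r/(r + sqrt(10 + r)))/2 = r/(r + sqrt(10 + r)))
u(U, q) = -1/68 (u(U, q) = 1/(-19 - 49) = 1/(-68) = -1/68)
(-3839 + u(-19, -18))/(1029 + K(8)) = (-3839 - 1/68)/(1029 + 8/(8 + sqrt(10 + 8))) = -261053/(68*(1029 + 8/(8 + sqrt(18)))) = -261053/(68*(1029 + 8/(8 + 3*sqrt(2))))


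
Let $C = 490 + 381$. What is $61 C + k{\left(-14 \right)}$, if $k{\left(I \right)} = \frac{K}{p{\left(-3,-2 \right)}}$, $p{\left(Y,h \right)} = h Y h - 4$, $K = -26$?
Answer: $\frac{425061}{8} \approx 53133.0$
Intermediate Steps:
$C = 871$
$p{\left(Y,h \right)} = -4 + Y h^{2}$ ($p{\left(Y,h \right)} = Y h h - 4 = Y h^{2} - 4 = -4 + Y h^{2}$)
$k{\left(I \right)} = \frac{13}{8}$ ($k{\left(I \right)} = - \frac{26}{-4 - 3 \left(-2\right)^{2}} = - \frac{26}{-4 - 12} = - \frac{26}{-16} = \left(-26\right) \left(- \frac{1}{16}\right) = \frac{13}{8}$)
$61 C + k{\left(-14 \right)} = 61 \cdot 871 + \frac{13}{8} = 53131 + \frac{13}{8} = \frac{425061}{8}$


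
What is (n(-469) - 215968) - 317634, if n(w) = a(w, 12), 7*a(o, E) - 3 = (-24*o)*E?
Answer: -3600139/7 ≈ -5.1431e+5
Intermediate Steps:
a(o, E) = 3/7 - 24*E*o/7 (a(o, E) = 3/7 + ((-24*o)*E)/7 = 3/7 + (-24*E*o)/7 = 3/7 - 24*E*o/7)
n(w) = 3/7 - 288*w/7 (n(w) = 3/7 - 24/7*12*w = 3/7 - 288*w/7)
(n(-469) - 215968) - 317634 = ((3/7 - 288/7*(-469)) - 215968) - 317634 = ((3/7 + 19296) - 215968) - 317634 = (135075/7 - 215968) - 317634 = -1376701/7 - 317634 = -3600139/7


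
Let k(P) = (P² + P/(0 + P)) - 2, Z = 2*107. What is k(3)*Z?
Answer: 1712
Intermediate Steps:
Z = 214
k(P) = -1 + P² (k(P) = (P² + P/P) - 2 = (P² + 1) - 2 = (1 + P²) - 2 = -1 + P²)
k(3)*Z = (-1 + 3²)*214 = (-1 + 9)*214 = 8*214 = 1712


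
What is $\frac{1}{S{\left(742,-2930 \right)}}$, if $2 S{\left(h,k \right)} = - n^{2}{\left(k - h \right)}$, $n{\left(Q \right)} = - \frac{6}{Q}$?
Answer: $-749088$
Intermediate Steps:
$S{\left(h,k \right)} = - \frac{18}{\left(k - h\right)^{2}}$ ($S{\left(h,k \right)} = \frac{\left(-1\right) \left(- \frac{6}{k - h}\right)^{2}}{2} = \frac{\left(-1\right) \frac{36}{\left(k - h\right)^{2}}}{2} = \frac{\left(-36\right) \frac{1}{\left(k - h\right)^{2}}}{2} = - \frac{18}{\left(k - h\right)^{2}}$)
$\frac{1}{S{\left(742,-2930 \right)}} = \frac{1}{\left(-18\right) \frac{1}{\left(742 - -2930\right)^{2}}} = \frac{1}{\left(-18\right) \frac{1}{\left(742 + 2930\right)^{2}}} = \frac{1}{\left(-18\right) \frac{1}{13483584}} = \frac{1}{- \frac{1}{749088}} = -749088$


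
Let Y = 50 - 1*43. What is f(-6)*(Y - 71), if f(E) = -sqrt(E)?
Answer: 64*I*sqrt(6) ≈ 156.77*I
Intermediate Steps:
Y = 7 (Y = 50 - 43 = 7)
f(-6)*(Y - 71) = (-sqrt(-6))*(7 - 71) = -I*sqrt(6)*(-64) = 64*I*sqrt(6)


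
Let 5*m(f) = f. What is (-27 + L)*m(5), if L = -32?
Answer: -59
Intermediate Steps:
m(f) = f/5
(-27 + L)*m(5) = (-27 - 32)*((1/5)*5) = -59*1 = -59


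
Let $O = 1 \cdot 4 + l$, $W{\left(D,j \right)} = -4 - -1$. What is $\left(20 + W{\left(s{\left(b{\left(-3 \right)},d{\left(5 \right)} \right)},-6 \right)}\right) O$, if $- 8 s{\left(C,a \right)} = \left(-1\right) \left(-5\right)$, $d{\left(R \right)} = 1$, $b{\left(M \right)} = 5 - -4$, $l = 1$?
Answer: $85$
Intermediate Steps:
$b{\left(M \right)} = 9$ ($b{\left(M \right)} = 5 + 4 = 9$)
$s{\left(C,a \right)} = - \frac{5}{8}$ ($s{\left(C,a \right)} = - \frac{\left(-1\right) \left(-5\right)}{8} = \left(- \frac{1}{8}\right) 5 = - \frac{5}{8}$)
$W{\left(D,j \right)} = -3$ ($W{\left(D,j \right)} = -4 + 1 = -3$)
$O = 5$ ($O = 1 \cdot 4 + 1 = 4 + 1 = 5$)
$\left(20 + W{\left(s{\left(b{\left(-3 \right)},d{\left(5 \right)} \right)},-6 \right)}\right) O = \left(20 - 3\right) 5 = 17 \cdot 5 = 85$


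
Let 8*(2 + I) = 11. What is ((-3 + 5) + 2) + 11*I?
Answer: -23/8 ≈ -2.8750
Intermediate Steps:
I = -5/8 (I = -2 + (1/8)*11 = -2 + 11/8 = -5/8 ≈ -0.62500)
((-3 + 5) + 2) + 11*I = ((-3 + 5) + 2) + 11*(-5/8) = (2 + 2) - 55/8 = 4 - 55/8 = -23/8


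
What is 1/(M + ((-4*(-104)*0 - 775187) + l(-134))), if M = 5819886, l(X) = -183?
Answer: 1/5044516 ≈ 1.9824e-7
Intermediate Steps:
1/(M + ((-4*(-104)*0 - 775187) + l(-134))) = 1/(5819886 + ((-4*(-104)*0 - 775187) - 183)) = 1/(5819886 + ((416*0 - 775187) - 183)) = 1/(5819886 + ((0 - 775187) - 183)) = 1/(5819886 + (-775187 - 183)) = 1/(5819886 - 775370) = 1/5044516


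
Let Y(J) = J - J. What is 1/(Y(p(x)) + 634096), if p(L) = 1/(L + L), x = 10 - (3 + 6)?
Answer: 1/634096 ≈ 1.5770e-6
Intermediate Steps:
x = 1 (x = 10 - 1*9 = 10 - 9 = 1)
p(L) = 1/(2*L)
Y(J) = 0
1/(Y(p(x)) + 634096) = 1/(0 + 634096) = 1/634096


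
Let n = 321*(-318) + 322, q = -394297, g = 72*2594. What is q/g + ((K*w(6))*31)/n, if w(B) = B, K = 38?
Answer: -10360540439/4751191152 ≈ -2.1806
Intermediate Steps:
g = 186768
n = -101756 (n = -102078 + 322 = -101756)
q/g + ((K*w(6))*31)/n = -394297/186768 + ((38*6)*31)/(-101756) = -394297*1/186768 + (228*31)*(-1/101756) = -394297/186768 + 7068*(-1/101756) = -394297/186768 - 1767/25439 = -10360540439/4751191152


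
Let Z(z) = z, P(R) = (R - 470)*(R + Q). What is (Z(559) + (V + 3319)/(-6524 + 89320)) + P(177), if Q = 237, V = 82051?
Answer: -4998476029/41398 ≈ -1.2074e+5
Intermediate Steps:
P(R) = (-470 + R)*(237 + R) (P(R) = (R - 470)*(R + 237) = (-470 + R)*(237 + R))
(Z(559) + (V + 3319)/(-6524 + 89320)) + P(177) = (559 + (82051 + 3319)/(-6524 + 89320)) + (-111390 + 177**2 - 233*177) = (559 + 85370/82796) + (-111390 + 31329 - 41241) = (559 + 85370*(1/82796)) - 121302 = (559 + 42685/41398) - 121302 = 23184167/41398 - 121302 = -4998476029/41398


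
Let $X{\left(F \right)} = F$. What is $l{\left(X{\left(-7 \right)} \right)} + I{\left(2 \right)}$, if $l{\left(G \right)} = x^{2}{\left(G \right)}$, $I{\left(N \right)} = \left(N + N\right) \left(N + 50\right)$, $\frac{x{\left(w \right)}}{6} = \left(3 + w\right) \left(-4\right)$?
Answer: $9424$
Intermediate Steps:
$x{\left(w \right)} = -72 - 24 w$ ($x{\left(w \right)} = 6 \left(3 + w\right) \left(-4\right) = 6 \left(-12 - 4 w\right) = -72 - 24 w$)
$I{\left(N \right)} = 2 N \left(50 + N\right)$
$l{\left(G \right)} = \left(-72 - 24 G\right)^{2}$
$l{\left(X{\left(-7 \right)} \right)} + I{\left(2 \right)} = 576 \left(3 - 7\right)^{2} + 2 \cdot 2 \left(50 + 2\right) = 576 \left(-4\right)^{2} + 2 \cdot 2 \cdot 52 = 576 \cdot 16 + 208 = 9216 + 208 = 9424$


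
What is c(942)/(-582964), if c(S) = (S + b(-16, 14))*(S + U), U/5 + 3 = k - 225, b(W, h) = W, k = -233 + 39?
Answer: 270392/145741 ≈ 1.8553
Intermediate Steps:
k = -194
U = -2110 (U = -15 + 5*(-194 - 225) = -15 + 5*(-419) = -15 - 2095 = -2110)
c(S) = (-2110 + S)*(-16 + S) (c(S) = (S - 16)*(S - 2110) = (-16 + S)*(-2110 + S) = (-2110 + S)*(-16 + S))
c(942)/(-582964) = (33760 + 942**2 - 2126*942)/(-582964) = (33760 + 887364 - 2002692)*(-1/582964) = -1081568*(-1/582964) = 270392/145741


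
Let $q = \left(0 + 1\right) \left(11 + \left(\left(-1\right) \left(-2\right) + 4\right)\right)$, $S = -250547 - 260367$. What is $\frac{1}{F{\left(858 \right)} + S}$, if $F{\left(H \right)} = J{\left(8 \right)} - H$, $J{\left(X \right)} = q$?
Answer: $- \frac{1}{511755} \approx -1.9541 \cdot 10^{-6}$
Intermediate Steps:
$S = -510914$
$q = 17$ ($q = 1 \left(11 + \left(2 + 4\right)\right) = 1 \left(11 + 6\right) = 1 \cdot 17 = 17$)
$J{\left(X \right)} = 17$
$F{\left(H \right)} = 17 - H$
$\frac{1}{F{\left(858 \right)} + S} = \frac{1}{\left(17 - 858\right) - 510914} = \frac{1}{-841 - 510914} = \frac{1}{-511755} = - \frac{1}{511755}$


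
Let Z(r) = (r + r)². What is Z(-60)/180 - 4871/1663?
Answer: 128169/1663 ≈ 77.071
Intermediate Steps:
Z(r) = 4*r² (Z(r) = (2*r)² = 4*r²)
Z(-60)/180 - 4871/1663 = (4*(-60)²)/180 - 4871/1663 = (4*3600)*(1/180) - 4871*1/1663 = 14400*(1/180) - 4871/1663 = 80 - 4871/1663 = 128169/1663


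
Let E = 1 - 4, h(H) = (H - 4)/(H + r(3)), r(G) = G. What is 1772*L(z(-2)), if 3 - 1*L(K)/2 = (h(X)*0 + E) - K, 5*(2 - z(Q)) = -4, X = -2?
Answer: 155936/5 ≈ 31187.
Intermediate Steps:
h(H) = (-4 + H)/(3 + H) (h(H) = (H - 4)/(H + 3) = (-4 + H)/(3 + H))
E = -3
z(Q) = 14/5 (z(Q) = 2 - ⅕*(-4) = 2 + ⅘ = 14/5)
L(K) = 12 + 2*K (L(K) = 6 - 2*((((-4 - 2)/(3 - 2))*0 - 3) - K) = 6 - 2*(((-6/1)*0 - 3) - K) = 6 - 2*(((1*(-6))*0 - 3) - K) = 6 - 2*((-6*0 - 3) - K) = 6 - 2*((0 - 3) - K) = 6 - 2*(-3 - K) = 6 + (6 + 2*K) = 12 + 2*K)
1772*L(z(-2)) = 1772*(12 + 2*(14/5)) = 1772*(12 + 28/5) = 1772*(88/5) = 155936/5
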